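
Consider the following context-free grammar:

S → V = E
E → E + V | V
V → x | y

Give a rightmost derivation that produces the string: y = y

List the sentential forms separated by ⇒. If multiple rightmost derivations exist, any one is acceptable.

S ⇒ V = E ⇒ V = V ⇒ V = y ⇒ y = y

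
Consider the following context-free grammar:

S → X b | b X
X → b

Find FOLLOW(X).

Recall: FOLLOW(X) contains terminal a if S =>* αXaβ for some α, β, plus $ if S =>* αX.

We compute FOLLOW(X) using the standard algorithm.
FOLLOW(S) starts with {$}.
FIRST(S) = {b}
FIRST(X) = {b}
FOLLOW(S) = {$}
FOLLOW(X) = {$, b}
Therefore, FOLLOW(X) = {$, b}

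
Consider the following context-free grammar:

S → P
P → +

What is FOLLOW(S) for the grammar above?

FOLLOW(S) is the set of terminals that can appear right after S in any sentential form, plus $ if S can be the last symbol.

We compute FOLLOW(S) using the standard algorithm.
FOLLOW(S) starts with {$}.
FIRST(P) = {+}
FIRST(S) = {+}
FOLLOW(P) = {$}
FOLLOW(S) = {$}
Therefore, FOLLOW(S) = {$}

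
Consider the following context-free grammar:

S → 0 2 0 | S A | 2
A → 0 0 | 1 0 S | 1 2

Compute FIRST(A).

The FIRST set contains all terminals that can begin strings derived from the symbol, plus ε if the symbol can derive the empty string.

We compute FIRST(A) using the standard algorithm.
FIRST(A) = {0, 1}
FIRST(S) = {0, 2}
Therefore, FIRST(A) = {0, 1}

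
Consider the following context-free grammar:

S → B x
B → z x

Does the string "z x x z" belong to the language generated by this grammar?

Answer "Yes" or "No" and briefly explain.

No - no valid derivation exists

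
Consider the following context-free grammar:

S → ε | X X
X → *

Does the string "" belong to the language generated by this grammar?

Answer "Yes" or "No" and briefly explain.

Yes - a valid derivation exists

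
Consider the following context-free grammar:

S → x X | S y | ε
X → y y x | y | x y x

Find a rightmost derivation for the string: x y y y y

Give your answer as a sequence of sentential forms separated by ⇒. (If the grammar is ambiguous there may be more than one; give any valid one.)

S ⇒ S y ⇒ S y y ⇒ S y y y ⇒ x X y y y ⇒ x y y y y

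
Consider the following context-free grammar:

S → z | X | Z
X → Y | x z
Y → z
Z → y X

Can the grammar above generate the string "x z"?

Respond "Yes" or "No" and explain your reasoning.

Yes - a valid derivation exists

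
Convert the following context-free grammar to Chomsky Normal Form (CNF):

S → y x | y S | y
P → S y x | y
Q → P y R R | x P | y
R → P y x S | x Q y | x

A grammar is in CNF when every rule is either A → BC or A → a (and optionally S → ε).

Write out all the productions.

TY → y; TX → x; S → y; P → y; Q → y; R → x; S → TY TX; S → TY S; P → S X0; X0 → TY TX; Q → P X1; X1 → TY X2; X2 → R R; Q → TX P; R → P X3; X3 → TY X4; X4 → TX S; R → TX X5; X5 → Q TY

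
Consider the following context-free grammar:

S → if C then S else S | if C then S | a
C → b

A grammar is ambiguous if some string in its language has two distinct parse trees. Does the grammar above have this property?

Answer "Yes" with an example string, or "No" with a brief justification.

Yes - the string 'if b then a else if b then if b then a else a' has two distinct parse trees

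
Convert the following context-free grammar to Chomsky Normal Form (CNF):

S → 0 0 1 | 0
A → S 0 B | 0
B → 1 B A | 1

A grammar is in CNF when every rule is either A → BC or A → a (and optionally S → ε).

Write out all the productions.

T0 → 0; T1 → 1; S → 0; A → 0; B → 1; S → T0 X0; X0 → T0 T1; A → S X1; X1 → T0 B; B → T1 X2; X2 → B A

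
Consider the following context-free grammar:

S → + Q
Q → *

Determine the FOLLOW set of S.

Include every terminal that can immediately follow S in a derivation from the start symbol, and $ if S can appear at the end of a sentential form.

We compute FOLLOW(S) using the standard algorithm.
FOLLOW(S) starts with {$}.
FIRST(Q) = {*}
FIRST(S) = {+}
FOLLOW(Q) = {$}
FOLLOW(S) = {$}
Therefore, FOLLOW(S) = {$}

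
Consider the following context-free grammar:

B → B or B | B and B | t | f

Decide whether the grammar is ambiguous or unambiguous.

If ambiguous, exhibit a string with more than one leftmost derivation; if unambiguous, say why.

Ambiguous - the string 'f and t or t and t' has two distinct leftmost derivations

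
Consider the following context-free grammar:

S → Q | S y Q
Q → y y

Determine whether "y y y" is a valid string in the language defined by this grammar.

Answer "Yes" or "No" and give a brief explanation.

No - no valid derivation exists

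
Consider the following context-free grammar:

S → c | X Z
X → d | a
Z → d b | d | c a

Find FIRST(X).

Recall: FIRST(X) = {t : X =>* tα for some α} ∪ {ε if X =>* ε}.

We compute FIRST(X) using the standard algorithm.
FIRST(S) = {a, c, d}
FIRST(X) = {a, d}
FIRST(Z) = {c, d}
Therefore, FIRST(X) = {a, d}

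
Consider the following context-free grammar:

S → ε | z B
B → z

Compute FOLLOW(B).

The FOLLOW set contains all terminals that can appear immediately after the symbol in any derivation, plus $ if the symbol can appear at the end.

We compute FOLLOW(B) using the standard algorithm.
FOLLOW(S) starts with {$}.
FIRST(B) = {z}
FIRST(S) = {z, ε}
FOLLOW(B) = {$}
FOLLOW(S) = {$}
Therefore, FOLLOW(B) = {$}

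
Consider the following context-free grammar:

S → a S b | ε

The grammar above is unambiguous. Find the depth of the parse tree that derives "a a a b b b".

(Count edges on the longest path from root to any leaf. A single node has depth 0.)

4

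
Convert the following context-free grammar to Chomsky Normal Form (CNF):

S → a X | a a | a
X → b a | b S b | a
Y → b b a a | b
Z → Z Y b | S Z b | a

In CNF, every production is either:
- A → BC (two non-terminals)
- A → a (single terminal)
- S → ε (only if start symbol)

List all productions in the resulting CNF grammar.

TA → a; S → a; TB → b; X → a; Y → b; Z → a; S → TA X; S → TA TA; X → TB TA; X → TB X0; X0 → S TB; Y → TB X1; X1 → TB X2; X2 → TA TA; Z → Z X3; X3 → Y TB; Z → S X4; X4 → Z TB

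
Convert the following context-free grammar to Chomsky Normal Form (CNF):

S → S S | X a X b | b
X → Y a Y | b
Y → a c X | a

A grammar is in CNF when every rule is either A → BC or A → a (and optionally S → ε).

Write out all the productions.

TA → a; TB → b; S → b; X → b; TC → c; Y → a; S → S S; S → X X0; X0 → TA X1; X1 → X TB; X → Y X2; X2 → TA Y; Y → TA X3; X3 → TC X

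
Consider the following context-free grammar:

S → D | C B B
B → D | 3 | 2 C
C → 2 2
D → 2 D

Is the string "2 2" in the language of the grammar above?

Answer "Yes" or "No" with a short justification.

No - no valid derivation exists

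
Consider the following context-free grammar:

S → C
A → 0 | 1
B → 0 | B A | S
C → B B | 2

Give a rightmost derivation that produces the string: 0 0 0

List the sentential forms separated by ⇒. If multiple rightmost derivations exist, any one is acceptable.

S ⇒ C ⇒ B B ⇒ B 0 ⇒ B A 0 ⇒ B 0 0 ⇒ 0 0 0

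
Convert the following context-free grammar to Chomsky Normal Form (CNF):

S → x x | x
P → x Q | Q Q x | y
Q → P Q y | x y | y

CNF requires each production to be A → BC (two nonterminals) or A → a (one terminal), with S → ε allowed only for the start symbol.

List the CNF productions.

TX → x; S → x; P → y; TY → y; Q → y; S → TX TX; P → TX Q; P → Q X0; X0 → Q TX; Q → P X1; X1 → Q TY; Q → TX TY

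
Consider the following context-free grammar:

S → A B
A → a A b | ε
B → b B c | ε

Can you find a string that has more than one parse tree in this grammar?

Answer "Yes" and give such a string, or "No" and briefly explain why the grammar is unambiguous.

No - the grammar is unambiguous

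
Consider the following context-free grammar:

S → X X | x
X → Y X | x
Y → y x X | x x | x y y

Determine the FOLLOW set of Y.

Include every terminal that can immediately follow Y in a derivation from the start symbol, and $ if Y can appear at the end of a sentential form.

We compute FOLLOW(Y) using the standard algorithm.
FOLLOW(S) starts with {$}.
FIRST(S) = {x, y}
FIRST(X) = {x, y}
FIRST(Y) = {x, y}
FOLLOW(S) = {$}
FOLLOW(X) = {$, x, y}
FOLLOW(Y) = {x, y}
Therefore, FOLLOW(Y) = {x, y}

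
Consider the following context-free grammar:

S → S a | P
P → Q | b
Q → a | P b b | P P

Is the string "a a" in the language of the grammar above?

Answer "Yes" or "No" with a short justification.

Yes - a valid derivation exists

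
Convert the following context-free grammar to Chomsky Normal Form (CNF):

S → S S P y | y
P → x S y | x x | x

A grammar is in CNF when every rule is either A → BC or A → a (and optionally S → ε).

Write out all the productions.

TY → y; S → y; TX → x; P → x; S → S X0; X0 → S X1; X1 → P TY; P → TX X2; X2 → S TY; P → TX TX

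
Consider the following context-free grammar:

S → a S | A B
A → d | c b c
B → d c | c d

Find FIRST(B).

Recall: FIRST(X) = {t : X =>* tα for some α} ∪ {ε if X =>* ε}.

We compute FIRST(B) using the standard algorithm.
FIRST(A) = {c, d}
FIRST(B) = {c, d}
FIRST(S) = {a, c, d}
Therefore, FIRST(B) = {c, d}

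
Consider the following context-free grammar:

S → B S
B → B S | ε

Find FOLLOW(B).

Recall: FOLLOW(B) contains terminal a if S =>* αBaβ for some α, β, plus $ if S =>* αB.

We compute FOLLOW(B) using the standard algorithm.
FOLLOW(S) starts with {$}.
FIRST(B) = {ε}
FIRST(S) = {}
FOLLOW(B) = {}
FOLLOW(S) = {$}
Therefore, FOLLOW(B) = {}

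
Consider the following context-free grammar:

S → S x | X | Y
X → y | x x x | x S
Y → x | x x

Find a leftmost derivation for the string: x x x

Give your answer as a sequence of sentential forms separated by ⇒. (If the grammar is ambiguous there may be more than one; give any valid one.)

S ⇒ X ⇒ x S ⇒ x Y ⇒ x x x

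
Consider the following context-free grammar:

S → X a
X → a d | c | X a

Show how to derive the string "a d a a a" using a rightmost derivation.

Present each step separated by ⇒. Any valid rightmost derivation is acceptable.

S ⇒ X a ⇒ X a a ⇒ X a a a ⇒ a d a a a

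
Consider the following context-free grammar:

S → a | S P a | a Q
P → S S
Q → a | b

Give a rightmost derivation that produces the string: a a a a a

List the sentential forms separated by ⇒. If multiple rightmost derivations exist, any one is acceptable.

S ⇒ S P a ⇒ S S S a ⇒ S S a a ⇒ S a a a ⇒ a Q a a a ⇒ a a a a a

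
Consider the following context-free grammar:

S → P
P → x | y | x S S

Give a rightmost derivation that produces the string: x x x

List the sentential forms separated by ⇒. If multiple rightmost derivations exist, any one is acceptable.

S ⇒ P ⇒ x S S ⇒ x S P ⇒ x S x ⇒ x P x ⇒ x x x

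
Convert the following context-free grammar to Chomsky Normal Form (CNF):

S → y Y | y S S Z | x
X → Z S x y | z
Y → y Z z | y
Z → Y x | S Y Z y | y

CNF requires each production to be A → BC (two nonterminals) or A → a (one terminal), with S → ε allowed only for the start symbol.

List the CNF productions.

TY → y; S → x; TX → x; X → z; TZ → z; Y → y; Z → y; S → TY Y; S → TY X0; X0 → S X1; X1 → S Z; X → Z X2; X2 → S X3; X3 → TX TY; Y → TY X4; X4 → Z TZ; Z → Y TX; Z → S X5; X5 → Y X6; X6 → Z TY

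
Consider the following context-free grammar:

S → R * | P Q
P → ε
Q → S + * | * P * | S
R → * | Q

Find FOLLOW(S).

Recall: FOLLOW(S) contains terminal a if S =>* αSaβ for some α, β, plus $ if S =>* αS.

We compute FOLLOW(S) using the standard algorithm.
FOLLOW(S) starts with {$}.
FIRST(P) = {ε}
FIRST(Q) = {*}
FIRST(R) = {*}
FIRST(S) = {*}
FOLLOW(P) = {*}
FOLLOW(Q) = {$, *, +}
FOLLOW(R) = {*}
FOLLOW(S) = {$, *, +}
Therefore, FOLLOW(S) = {$, *, +}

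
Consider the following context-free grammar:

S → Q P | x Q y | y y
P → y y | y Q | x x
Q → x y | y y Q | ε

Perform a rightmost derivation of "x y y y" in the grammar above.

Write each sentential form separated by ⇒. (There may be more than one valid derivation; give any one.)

S ⇒ Q P ⇒ Q y y ⇒ x y y y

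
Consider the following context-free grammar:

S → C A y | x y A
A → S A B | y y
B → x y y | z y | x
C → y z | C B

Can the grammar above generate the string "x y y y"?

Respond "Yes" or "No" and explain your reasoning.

Yes - a valid derivation exists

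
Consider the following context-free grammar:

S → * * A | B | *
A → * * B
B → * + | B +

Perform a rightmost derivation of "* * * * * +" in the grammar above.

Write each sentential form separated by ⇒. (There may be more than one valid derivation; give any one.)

S ⇒ * * A ⇒ * * * * B ⇒ * * * * * +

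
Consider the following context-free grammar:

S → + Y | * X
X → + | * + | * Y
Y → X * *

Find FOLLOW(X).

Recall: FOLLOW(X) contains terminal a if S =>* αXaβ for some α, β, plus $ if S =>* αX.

We compute FOLLOW(X) using the standard algorithm.
FOLLOW(S) starts with {$}.
FIRST(S) = {*, +}
FIRST(X) = {*, +}
FIRST(Y) = {*, +}
FOLLOW(S) = {$}
FOLLOW(X) = {$, *}
FOLLOW(Y) = {$, *}
Therefore, FOLLOW(X) = {$, *}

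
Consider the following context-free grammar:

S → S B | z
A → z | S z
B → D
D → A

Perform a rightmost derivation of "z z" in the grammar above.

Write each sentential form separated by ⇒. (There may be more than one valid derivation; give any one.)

S ⇒ S B ⇒ S D ⇒ S A ⇒ S z ⇒ z z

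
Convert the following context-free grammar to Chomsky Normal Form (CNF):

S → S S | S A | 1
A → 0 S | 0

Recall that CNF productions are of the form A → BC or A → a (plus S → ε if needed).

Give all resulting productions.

S → 1; T0 → 0; A → 0; S → S S; S → S A; A → T0 S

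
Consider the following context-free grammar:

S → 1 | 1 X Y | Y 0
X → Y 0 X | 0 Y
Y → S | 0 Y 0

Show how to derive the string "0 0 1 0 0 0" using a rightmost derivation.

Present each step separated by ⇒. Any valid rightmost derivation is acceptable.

S ⇒ Y 0 ⇒ 0 Y 0 0 ⇒ 0 0 Y 0 0 0 ⇒ 0 0 S 0 0 0 ⇒ 0 0 1 0 0 0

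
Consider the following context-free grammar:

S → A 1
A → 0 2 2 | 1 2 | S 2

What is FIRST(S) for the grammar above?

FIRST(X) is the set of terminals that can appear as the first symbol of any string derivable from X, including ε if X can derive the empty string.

We compute FIRST(S) using the standard algorithm.
FIRST(A) = {0, 1}
FIRST(S) = {0, 1}
Therefore, FIRST(S) = {0, 1}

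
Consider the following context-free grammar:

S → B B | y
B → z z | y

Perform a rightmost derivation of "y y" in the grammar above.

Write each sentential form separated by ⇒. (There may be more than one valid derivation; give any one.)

S ⇒ B B ⇒ B y ⇒ y y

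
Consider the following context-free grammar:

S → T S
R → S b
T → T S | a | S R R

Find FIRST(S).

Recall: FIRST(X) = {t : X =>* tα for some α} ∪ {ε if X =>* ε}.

We compute FIRST(S) using the standard algorithm.
FIRST(R) = {a}
FIRST(S) = {a}
FIRST(T) = {a}
Therefore, FIRST(S) = {a}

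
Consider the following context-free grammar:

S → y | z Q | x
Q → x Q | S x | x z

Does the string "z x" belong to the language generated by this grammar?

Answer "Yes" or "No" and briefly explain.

No - no valid derivation exists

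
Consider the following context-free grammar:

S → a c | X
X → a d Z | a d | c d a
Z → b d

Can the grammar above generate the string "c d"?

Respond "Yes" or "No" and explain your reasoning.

No - no valid derivation exists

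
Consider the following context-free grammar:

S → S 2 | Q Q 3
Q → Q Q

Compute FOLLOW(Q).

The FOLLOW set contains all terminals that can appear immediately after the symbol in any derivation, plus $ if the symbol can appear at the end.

We compute FOLLOW(Q) using the standard algorithm.
FOLLOW(S) starts with {$}.
FIRST(Q) = {}
FIRST(S) = {}
FOLLOW(Q) = {3}
FOLLOW(S) = {$, 2}
Therefore, FOLLOW(Q) = {3}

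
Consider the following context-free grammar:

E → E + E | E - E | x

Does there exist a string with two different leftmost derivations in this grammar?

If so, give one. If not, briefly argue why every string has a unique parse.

Yes - the string 'x + x + x - x + x - x' has two distinct leftmost derivations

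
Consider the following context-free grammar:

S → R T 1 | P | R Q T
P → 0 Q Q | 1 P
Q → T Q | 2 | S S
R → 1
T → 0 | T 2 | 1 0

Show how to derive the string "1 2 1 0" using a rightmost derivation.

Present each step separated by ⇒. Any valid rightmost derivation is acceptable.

S ⇒ R Q T ⇒ R Q 1 0 ⇒ R 2 1 0 ⇒ 1 2 1 0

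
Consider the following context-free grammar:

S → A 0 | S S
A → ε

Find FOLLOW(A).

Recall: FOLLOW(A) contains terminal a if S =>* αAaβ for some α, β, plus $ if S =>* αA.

We compute FOLLOW(A) using the standard algorithm.
FOLLOW(S) starts with {$}.
FIRST(A) = {ε}
FIRST(S) = {0}
FOLLOW(A) = {0}
FOLLOW(S) = {$, 0}
Therefore, FOLLOW(A) = {0}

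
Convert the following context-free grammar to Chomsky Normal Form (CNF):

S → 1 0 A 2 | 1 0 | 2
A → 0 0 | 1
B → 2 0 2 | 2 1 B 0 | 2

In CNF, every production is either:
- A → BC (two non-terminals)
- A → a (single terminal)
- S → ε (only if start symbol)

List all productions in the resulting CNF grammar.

T1 → 1; T0 → 0; T2 → 2; S → 2; A → 1; B → 2; S → T1 X0; X0 → T0 X1; X1 → A T2; S → T1 T0; A → T0 T0; B → T2 X2; X2 → T0 T2; B → T2 X3; X3 → T1 X4; X4 → B T0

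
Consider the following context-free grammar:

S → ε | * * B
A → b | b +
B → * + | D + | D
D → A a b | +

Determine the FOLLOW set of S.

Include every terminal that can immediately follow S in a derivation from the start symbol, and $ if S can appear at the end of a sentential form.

We compute FOLLOW(S) using the standard algorithm.
FOLLOW(S) starts with {$}.
FIRST(A) = {b}
FIRST(B) = {*, +, b}
FIRST(D) = {+, b}
FIRST(S) = {*, ε}
FOLLOW(A) = {a}
FOLLOW(B) = {$}
FOLLOW(D) = {$, +}
FOLLOW(S) = {$}
Therefore, FOLLOW(S) = {$}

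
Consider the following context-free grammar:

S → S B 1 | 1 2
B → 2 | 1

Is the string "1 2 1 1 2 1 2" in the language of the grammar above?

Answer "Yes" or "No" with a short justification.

No - no valid derivation exists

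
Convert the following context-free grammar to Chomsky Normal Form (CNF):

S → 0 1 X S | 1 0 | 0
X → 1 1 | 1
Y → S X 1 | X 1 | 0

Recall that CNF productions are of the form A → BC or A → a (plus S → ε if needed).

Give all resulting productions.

T0 → 0; T1 → 1; S → 0; X → 1; Y → 0; S → T0 X0; X0 → T1 X1; X1 → X S; S → T1 T0; X → T1 T1; Y → S X2; X2 → X T1; Y → X T1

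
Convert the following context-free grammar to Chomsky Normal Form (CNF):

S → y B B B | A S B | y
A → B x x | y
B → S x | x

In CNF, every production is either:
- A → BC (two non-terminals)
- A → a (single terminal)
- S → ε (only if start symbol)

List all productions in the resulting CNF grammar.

TY → y; S → y; TX → x; A → y; B → x; S → TY X0; X0 → B X1; X1 → B B; S → A X2; X2 → S B; A → B X3; X3 → TX TX; B → S TX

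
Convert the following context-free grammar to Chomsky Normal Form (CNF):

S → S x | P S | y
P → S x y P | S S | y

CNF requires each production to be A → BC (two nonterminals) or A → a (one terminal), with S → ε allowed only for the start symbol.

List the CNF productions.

TX → x; S → y; TY → y; P → y; S → S TX; S → P S; P → S X0; X0 → TX X1; X1 → TY P; P → S S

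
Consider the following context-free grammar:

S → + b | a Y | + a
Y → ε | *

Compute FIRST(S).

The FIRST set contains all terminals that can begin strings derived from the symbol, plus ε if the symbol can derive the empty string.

We compute FIRST(S) using the standard algorithm.
FIRST(S) = {+, a}
FIRST(Y) = {*, ε}
Therefore, FIRST(S) = {+, a}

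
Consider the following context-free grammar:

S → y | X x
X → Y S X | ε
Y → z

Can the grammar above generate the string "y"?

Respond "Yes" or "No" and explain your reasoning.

Yes - a valid derivation exists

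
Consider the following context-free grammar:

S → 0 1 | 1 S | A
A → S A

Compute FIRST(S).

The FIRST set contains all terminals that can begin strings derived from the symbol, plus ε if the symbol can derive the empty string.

We compute FIRST(S) using the standard algorithm.
FIRST(A) = {0, 1}
FIRST(S) = {0, 1}
Therefore, FIRST(S) = {0, 1}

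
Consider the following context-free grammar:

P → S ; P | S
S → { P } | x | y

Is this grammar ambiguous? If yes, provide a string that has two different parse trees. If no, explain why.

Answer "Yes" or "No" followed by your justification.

No - the grammar is unambiguous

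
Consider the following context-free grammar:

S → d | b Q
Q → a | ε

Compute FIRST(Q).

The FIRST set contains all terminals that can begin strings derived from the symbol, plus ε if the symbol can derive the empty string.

We compute FIRST(Q) using the standard algorithm.
FIRST(Q) = {a, ε}
FIRST(S) = {b, d}
Therefore, FIRST(Q) = {a, ε}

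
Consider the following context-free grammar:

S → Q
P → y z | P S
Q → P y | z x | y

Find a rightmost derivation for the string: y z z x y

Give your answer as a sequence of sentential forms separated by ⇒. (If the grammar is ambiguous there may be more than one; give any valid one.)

S ⇒ Q ⇒ P y ⇒ P S y ⇒ P Q y ⇒ P z x y ⇒ y z z x y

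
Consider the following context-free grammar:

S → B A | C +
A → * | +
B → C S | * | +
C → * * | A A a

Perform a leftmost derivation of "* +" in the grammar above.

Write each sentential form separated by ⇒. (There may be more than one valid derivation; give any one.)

S ⇒ B A ⇒ * A ⇒ * +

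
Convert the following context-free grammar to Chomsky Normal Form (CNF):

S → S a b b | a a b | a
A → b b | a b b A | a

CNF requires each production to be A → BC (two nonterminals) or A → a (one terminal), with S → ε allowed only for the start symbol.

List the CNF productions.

TA → a; TB → b; S → a; A → a; S → S X0; X0 → TA X1; X1 → TB TB; S → TA X2; X2 → TA TB; A → TB TB; A → TA X3; X3 → TB X4; X4 → TB A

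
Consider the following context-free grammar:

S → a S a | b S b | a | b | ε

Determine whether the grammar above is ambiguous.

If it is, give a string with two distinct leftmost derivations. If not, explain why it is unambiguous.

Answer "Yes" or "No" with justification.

No - the grammar is unambiguous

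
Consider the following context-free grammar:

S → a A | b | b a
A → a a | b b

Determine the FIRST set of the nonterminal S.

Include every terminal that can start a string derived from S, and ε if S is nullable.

We compute FIRST(S) using the standard algorithm.
FIRST(A) = {a, b}
FIRST(S) = {a, b}
Therefore, FIRST(S) = {a, b}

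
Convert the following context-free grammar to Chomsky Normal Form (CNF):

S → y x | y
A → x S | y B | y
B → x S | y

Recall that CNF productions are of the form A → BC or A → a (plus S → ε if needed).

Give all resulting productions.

TY → y; TX → x; S → y; A → y; B → y; S → TY TX; A → TX S; A → TY B; B → TX S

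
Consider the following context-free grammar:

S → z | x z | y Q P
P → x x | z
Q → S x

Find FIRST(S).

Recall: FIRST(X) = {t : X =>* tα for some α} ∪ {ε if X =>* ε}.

We compute FIRST(S) using the standard algorithm.
FIRST(P) = {x, z}
FIRST(Q) = {x, y, z}
FIRST(S) = {x, y, z}
Therefore, FIRST(S) = {x, y, z}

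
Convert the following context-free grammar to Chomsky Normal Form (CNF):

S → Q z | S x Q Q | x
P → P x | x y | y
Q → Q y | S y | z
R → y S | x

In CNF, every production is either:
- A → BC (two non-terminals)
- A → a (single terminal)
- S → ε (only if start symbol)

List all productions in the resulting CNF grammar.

TZ → z; TX → x; S → x; TY → y; P → y; Q → z; R → x; S → Q TZ; S → S X0; X0 → TX X1; X1 → Q Q; P → P TX; P → TX TY; Q → Q TY; Q → S TY; R → TY S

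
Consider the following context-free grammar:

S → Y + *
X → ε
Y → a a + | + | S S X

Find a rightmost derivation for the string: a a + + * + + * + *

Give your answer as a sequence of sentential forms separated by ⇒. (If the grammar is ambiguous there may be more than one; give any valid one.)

S ⇒ Y + * ⇒ S S X + * ⇒ S S + * ⇒ S Y + * + * ⇒ S + + * + * ⇒ Y + * + + * + * ⇒ a a + + * + + * + *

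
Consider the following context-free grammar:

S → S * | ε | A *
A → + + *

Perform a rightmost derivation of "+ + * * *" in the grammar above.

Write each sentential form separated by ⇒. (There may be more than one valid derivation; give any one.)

S ⇒ S * ⇒ A * * ⇒ + + * * *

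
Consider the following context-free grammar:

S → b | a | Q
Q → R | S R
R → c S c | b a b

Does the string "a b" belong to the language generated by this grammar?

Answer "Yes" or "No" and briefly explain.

No - no valid derivation exists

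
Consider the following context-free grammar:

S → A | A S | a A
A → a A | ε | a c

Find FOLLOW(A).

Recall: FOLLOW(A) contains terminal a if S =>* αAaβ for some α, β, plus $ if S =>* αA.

We compute FOLLOW(A) using the standard algorithm.
FOLLOW(S) starts with {$}.
FIRST(A) = {a, ε}
FIRST(S) = {a, ε}
FOLLOW(A) = {$, a}
FOLLOW(S) = {$}
Therefore, FOLLOW(A) = {$, a}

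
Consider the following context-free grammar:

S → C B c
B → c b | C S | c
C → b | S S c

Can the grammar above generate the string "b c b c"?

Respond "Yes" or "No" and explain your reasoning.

Yes - a valid derivation exists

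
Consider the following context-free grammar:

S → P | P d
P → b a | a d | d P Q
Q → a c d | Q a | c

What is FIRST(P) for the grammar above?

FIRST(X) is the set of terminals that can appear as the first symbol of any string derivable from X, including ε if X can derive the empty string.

We compute FIRST(P) using the standard algorithm.
FIRST(P) = {a, b, d}
FIRST(Q) = {a, c}
FIRST(S) = {a, b, d}
Therefore, FIRST(P) = {a, b, d}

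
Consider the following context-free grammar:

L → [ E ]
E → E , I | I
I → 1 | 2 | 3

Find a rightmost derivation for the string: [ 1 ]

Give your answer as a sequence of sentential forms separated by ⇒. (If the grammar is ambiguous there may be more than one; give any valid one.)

L ⇒ [ E ] ⇒ [ I ] ⇒ [ 1 ]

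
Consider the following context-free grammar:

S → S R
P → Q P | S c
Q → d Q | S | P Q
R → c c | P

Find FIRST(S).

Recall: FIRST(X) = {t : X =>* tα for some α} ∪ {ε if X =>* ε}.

We compute FIRST(S) using the standard algorithm.
FIRST(P) = {d}
FIRST(Q) = {d}
FIRST(R) = {c, d}
FIRST(S) = {}
Therefore, FIRST(S) = {}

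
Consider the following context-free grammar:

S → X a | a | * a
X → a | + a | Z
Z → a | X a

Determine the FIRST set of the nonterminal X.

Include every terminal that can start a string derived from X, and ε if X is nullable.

We compute FIRST(X) using the standard algorithm.
FIRST(S) = {*, +, a}
FIRST(X) = {+, a}
FIRST(Z) = {+, a}
Therefore, FIRST(X) = {+, a}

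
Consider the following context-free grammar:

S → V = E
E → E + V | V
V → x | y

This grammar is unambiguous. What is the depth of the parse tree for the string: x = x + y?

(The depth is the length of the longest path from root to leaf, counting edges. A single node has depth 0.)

4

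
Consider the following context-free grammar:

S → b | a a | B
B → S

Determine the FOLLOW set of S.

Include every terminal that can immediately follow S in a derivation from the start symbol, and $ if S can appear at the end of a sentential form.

We compute FOLLOW(S) using the standard algorithm.
FOLLOW(S) starts with {$}.
FIRST(B) = {a, b}
FIRST(S) = {a, b}
FOLLOW(B) = {$}
FOLLOW(S) = {$}
Therefore, FOLLOW(S) = {$}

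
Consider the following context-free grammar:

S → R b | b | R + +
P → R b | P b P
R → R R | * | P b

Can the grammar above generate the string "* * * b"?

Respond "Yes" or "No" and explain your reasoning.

Yes - a valid derivation exists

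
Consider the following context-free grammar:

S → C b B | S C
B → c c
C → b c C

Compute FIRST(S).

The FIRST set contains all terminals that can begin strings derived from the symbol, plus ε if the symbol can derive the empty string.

We compute FIRST(S) using the standard algorithm.
FIRST(B) = {c}
FIRST(C) = {b}
FIRST(S) = {b}
Therefore, FIRST(S) = {b}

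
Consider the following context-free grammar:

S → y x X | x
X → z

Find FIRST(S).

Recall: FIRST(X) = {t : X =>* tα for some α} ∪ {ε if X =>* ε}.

We compute FIRST(S) using the standard algorithm.
FIRST(S) = {x, y}
FIRST(X) = {z}
Therefore, FIRST(S) = {x, y}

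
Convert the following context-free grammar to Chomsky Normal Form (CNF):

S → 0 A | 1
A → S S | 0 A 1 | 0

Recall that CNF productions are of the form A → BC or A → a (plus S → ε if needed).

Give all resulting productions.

T0 → 0; S → 1; T1 → 1; A → 0; S → T0 A; A → S S; A → T0 X0; X0 → A T1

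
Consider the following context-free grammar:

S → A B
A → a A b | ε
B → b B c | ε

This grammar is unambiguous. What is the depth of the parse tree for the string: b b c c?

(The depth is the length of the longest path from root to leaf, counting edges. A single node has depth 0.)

4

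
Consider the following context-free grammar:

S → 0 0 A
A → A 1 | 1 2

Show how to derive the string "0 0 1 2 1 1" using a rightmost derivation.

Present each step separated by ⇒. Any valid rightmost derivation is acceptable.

S ⇒ 0 0 A ⇒ 0 0 A 1 ⇒ 0 0 A 1 1 ⇒ 0 0 1 2 1 1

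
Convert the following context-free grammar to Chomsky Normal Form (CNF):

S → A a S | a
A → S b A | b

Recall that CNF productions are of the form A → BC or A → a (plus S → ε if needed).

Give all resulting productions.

TA → a; S → a; TB → b; A → b; S → A X0; X0 → TA S; A → S X1; X1 → TB A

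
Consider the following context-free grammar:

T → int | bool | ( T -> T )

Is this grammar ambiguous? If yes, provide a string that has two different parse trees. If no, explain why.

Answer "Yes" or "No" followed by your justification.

No - the grammar is unambiguous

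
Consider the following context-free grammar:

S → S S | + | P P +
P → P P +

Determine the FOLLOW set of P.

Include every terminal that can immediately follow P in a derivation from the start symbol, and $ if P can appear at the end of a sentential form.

We compute FOLLOW(P) using the standard algorithm.
FOLLOW(S) starts with {$}.
FIRST(P) = {}
FIRST(S) = {+}
FOLLOW(P) = {+}
FOLLOW(S) = {$, +}
Therefore, FOLLOW(P) = {+}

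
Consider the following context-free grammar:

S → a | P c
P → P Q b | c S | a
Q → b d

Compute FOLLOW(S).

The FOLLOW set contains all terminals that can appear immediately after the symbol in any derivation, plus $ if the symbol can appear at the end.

We compute FOLLOW(S) using the standard algorithm.
FOLLOW(S) starts with {$}.
FIRST(P) = {a, c}
FIRST(Q) = {b}
FIRST(S) = {a, c}
FOLLOW(P) = {b, c}
FOLLOW(Q) = {b}
FOLLOW(S) = {$, b, c}
Therefore, FOLLOW(S) = {$, b, c}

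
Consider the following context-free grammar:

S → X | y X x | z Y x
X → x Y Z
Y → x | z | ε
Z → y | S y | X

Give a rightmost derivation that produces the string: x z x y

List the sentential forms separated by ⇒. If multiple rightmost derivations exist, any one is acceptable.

S ⇒ X ⇒ x Y Z ⇒ x Y S y ⇒ x Y z Y x y ⇒ x Y z x y ⇒ x z x y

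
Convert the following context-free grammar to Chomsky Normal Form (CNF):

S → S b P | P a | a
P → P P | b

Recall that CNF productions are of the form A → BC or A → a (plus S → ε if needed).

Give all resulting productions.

TB → b; TA → a; S → a; P → b; S → S X0; X0 → TB P; S → P TA; P → P P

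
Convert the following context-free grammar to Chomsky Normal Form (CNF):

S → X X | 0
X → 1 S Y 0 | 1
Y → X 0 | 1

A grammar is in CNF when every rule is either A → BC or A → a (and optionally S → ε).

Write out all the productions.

S → 0; T1 → 1; T0 → 0; X → 1; Y → 1; S → X X; X → T1 X0; X0 → S X1; X1 → Y T0; Y → X T0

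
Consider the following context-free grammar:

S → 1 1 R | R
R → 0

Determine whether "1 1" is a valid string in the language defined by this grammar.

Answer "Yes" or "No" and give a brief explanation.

No - no valid derivation exists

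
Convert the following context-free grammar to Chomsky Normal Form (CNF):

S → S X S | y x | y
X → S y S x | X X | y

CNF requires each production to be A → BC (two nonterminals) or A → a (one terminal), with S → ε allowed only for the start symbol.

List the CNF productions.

TY → y; TX → x; S → y; X → y; S → S X0; X0 → X S; S → TY TX; X → S X1; X1 → TY X2; X2 → S TX; X → X X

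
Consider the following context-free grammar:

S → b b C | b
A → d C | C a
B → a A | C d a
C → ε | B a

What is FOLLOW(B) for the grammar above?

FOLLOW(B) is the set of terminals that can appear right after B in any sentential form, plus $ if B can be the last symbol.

We compute FOLLOW(B) using the standard algorithm.
FOLLOW(S) starts with {$}.
FIRST(A) = {a, d}
FIRST(B) = {a, d}
FIRST(C) = {a, d, ε}
FIRST(S) = {b}
FOLLOW(A) = {a}
FOLLOW(B) = {a}
FOLLOW(C) = {$, a, d}
FOLLOW(S) = {$}
Therefore, FOLLOW(B) = {a}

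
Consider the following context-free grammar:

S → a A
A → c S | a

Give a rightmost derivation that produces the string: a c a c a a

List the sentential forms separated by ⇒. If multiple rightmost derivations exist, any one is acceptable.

S ⇒ a A ⇒ a c S ⇒ a c a A ⇒ a c a c S ⇒ a c a c a A ⇒ a c a c a a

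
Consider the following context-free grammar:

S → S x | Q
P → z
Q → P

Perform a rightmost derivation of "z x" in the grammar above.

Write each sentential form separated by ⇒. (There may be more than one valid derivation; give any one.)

S ⇒ S x ⇒ Q x ⇒ P x ⇒ z x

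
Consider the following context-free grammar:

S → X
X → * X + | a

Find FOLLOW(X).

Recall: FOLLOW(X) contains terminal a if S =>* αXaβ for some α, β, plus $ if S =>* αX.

We compute FOLLOW(X) using the standard algorithm.
FOLLOW(S) starts with {$}.
FIRST(S) = {*, a}
FIRST(X) = {*, a}
FOLLOW(S) = {$}
FOLLOW(X) = {$, +}
Therefore, FOLLOW(X) = {$, +}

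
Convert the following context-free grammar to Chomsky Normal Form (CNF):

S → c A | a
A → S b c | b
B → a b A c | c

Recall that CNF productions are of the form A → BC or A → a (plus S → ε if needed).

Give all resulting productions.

TC → c; S → a; TB → b; A → b; TA → a; B → c; S → TC A; A → S X0; X0 → TB TC; B → TA X1; X1 → TB X2; X2 → A TC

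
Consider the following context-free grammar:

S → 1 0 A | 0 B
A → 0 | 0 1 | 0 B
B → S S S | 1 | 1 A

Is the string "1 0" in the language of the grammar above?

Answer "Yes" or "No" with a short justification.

No - no valid derivation exists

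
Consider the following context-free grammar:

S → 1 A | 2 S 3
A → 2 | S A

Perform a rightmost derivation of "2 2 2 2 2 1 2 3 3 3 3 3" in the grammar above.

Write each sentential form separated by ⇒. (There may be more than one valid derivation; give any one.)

S ⇒ 2 S 3 ⇒ 2 2 S 3 3 ⇒ 2 2 2 S 3 3 3 ⇒ 2 2 2 2 S 3 3 3 3 ⇒ 2 2 2 2 2 S 3 3 3 3 3 ⇒ 2 2 2 2 2 1 A 3 3 3 3 3 ⇒ 2 2 2 2 2 1 2 3 3 3 3 3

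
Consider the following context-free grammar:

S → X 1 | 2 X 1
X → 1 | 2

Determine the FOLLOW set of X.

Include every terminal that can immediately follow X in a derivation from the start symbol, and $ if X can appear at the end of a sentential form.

We compute FOLLOW(X) using the standard algorithm.
FOLLOW(S) starts with {$}.
FIRST(S) = {1, 2}
FIRST(X) = {1, 2}
FOLLOW(S) = {$}
FOLLOW(X) = {1}
Therefore, FOLLOW(X) = {1}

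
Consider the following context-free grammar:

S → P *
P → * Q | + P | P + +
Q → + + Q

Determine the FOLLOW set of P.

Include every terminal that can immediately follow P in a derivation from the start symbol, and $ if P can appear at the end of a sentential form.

We compute FOLLOW(P) using the standard algorithm.
FOLLOW(S) starts with {$}.
FIRST(P) = {*, +}
FIRST(Q) = {+}
FIRST(S) = {*, +}
FOLLOW(P) = {*, +}
FOLLOW(Q) = {*, +}
FOLLOW(S) = {$}
Therefore, FOLLOW(P) = {*, +}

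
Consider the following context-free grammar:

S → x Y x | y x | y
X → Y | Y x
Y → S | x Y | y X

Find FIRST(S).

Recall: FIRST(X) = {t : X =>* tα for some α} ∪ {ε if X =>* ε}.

We compute FIRST(S) using the standard algorithm.
FIRST(S) = {x, y}
FIRST(X) = {x, y}
FIRST(Y) = {x, y}
Therefore, FIRST(S) = {x, y}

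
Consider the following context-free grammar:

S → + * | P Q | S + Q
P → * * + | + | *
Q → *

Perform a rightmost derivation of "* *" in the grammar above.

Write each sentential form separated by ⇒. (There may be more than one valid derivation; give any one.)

S ⇒ P Q ⇒ P * ⇒ * *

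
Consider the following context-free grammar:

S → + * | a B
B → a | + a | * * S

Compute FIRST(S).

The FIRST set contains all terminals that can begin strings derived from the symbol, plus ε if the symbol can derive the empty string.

We compute FIRST(S) using the standard algorithm.
FIRST(B) = {*, +, a}
FIRST(S) = {+, a}
Therefore, FIRST(S) = {+, a}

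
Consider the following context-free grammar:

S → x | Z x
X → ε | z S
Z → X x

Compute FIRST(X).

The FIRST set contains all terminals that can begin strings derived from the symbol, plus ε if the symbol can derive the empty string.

We compute FIRST(X) using the standard algorithm.
FIRST(S) = {x, z}
FIRST(X) = {z, ε}
FIRST(Z) = {x, z}
Therefore, FIRST(X) = {z, ε}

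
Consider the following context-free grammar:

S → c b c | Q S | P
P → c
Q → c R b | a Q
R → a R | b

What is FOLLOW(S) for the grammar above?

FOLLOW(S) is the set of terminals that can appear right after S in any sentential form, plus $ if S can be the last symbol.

We compute FOLLOW(S) using the standard algorithm.
FOLLOW(S) starts with {$}.
FIRST(P) = {c}
FIRST(Q) = {a, c}
FIRST(R) = {a, b}
FIRST(S) = {a, c}
FOLLOW(P) = {$}
FOLLOW(Q) = {a, c}
FOLLOW(R) = {b}
FOLLOW(S) = {$}
Therefore, FOLLOW(S) = {$}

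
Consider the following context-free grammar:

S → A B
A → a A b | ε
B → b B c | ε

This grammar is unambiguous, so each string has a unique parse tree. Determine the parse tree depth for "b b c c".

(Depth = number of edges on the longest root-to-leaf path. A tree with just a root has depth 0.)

4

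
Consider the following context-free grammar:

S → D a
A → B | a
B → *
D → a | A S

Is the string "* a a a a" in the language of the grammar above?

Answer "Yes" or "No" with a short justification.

No - no valid derivation exists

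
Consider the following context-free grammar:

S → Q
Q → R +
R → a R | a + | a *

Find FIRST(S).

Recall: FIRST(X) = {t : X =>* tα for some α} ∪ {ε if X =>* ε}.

We compute FIRST(S) using the standard algorithm.
FIRST(Q) = {a}
FIRST(R) = {a}
FIRST(S) = {a}
Therefore, FIRST(S) = {a}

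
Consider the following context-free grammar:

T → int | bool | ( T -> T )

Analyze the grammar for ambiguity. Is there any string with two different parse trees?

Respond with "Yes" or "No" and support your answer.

No - the grammar is unambiguous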